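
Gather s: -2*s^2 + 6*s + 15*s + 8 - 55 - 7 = -2*s^2 + 21*s - 54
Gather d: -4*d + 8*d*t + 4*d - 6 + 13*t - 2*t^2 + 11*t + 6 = 8*d*t - 2*t^2 + 24*t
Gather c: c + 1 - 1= c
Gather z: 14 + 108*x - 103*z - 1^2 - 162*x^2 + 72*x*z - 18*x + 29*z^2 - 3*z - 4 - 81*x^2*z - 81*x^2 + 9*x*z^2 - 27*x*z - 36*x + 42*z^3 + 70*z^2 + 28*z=-243*x^2 + 54*x + 42*z^3 + z^2*(9*x + 99) + z*(-81*x^2 + 45*x - 78) + 9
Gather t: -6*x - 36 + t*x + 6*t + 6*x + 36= t*(x + 6)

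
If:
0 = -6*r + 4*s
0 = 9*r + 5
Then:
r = -5/9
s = -5/6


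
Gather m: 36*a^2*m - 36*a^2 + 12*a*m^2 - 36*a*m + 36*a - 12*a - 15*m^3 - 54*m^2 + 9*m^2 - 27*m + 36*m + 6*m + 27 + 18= -36*a^2 + 24*a - 15*m^3 + m^2*(12*a - 45) + m*(36*a^2 - 36*a + 15) + 45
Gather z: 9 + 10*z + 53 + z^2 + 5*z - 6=z^2 + 15*z + 56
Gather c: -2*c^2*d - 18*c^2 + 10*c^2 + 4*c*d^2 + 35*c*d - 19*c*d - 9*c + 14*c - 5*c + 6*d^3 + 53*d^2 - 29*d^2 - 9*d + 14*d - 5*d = c^2*(-2*d - 8) + c*(4*d^2 + 16*d) + 6*d^3 + 24*d^2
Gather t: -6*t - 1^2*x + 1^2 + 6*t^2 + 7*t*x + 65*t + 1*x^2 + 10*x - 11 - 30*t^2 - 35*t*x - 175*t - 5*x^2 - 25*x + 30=-24*t^2 + t*(-28*x - 116) - 4*x^2 - 16*x + 20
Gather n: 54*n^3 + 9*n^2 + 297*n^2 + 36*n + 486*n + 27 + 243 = 54*n^3 + 306*n^2 + 522*n + 270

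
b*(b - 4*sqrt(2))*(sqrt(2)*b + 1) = sqrt(2)*b^3 - 7*b^2 - 4*sqrt(2)*b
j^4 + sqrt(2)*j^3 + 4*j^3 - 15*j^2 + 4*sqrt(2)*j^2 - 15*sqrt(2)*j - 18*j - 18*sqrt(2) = (j - 3)*(j + 1)*(j + 6)*(j + sqrt(2))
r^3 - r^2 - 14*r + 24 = (r - 3)*(r - 2)*(r + 4)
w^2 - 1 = (w - 1)*(w + 1)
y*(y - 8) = y^2 - 8*y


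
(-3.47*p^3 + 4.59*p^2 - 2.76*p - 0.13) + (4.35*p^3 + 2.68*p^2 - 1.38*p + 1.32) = 0.879999999999999*p^3 + 7.27*p^2 - 4.14*p + 1.19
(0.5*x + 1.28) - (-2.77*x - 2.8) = 3.27*x + 4.08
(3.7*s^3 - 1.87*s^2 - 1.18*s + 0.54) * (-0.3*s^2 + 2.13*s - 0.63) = -1.11*s^5 + 8.442*s^4 - 5.9601*s^3 - 1.4973*s^2 + 1.8936*s - 0.3402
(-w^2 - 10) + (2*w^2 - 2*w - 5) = w^2 - 2*w - 15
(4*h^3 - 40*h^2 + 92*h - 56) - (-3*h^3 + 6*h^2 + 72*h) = 7*h^3 - 46*h^2 + 20*h - 56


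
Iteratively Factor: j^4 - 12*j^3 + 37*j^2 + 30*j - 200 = (j - 5)*(j^3 - 7*j^2 + 2*j + 40) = (j - 5)*(j + 2)*(j^2 - 9*j + 20) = (j - 5)*(j - 4)*(j + 2)*(j - 5)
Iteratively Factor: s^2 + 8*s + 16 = (s + 4)*(s + 4)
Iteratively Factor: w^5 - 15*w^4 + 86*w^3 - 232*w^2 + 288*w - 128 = (w - 4)*(w^4 - 11*w^3 + 42*w^2 - 64*w + 32) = (w - 4)*(w - 1)*(w^3 - 10*w^2 + 32*w - 32) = (w - 4)^2*(w - 1)*(w^2 - 6*w + 8) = (w - 4)^2*(w - 2)*(w - 1)*(w - 4)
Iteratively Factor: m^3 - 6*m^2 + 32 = (m + 2)*(m^2 - 8*m + 16) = (m - 4)*(m + 2)*(m - 4)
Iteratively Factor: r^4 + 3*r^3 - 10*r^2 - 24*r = (r - 3)*(r^3 + 6*r^2 + 8*r) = (r - 3)*(r + 4)*(r^2 + 2*r) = r*(r - 3)*(r + 4)*(r + 2)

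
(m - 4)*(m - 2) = m^2 - 6*m + 8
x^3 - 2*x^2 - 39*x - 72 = (x - 8)*(x + 3)^2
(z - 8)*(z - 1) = z^2 - 9*z + 8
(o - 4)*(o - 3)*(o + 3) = o^3 - 4*o^2 - 9*o + 36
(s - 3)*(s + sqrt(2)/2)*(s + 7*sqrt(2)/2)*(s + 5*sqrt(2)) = s^4 - 3*s^3 + 9*sqrt(2)*s^3 - 27*sqrt(2)*s^2 + 87*s^2/2 - 261*s/2 + 35*sqrt(2)*s/2 - 105*sqrt(2)/2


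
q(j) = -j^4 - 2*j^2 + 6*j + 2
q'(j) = -4*j^3 - 4*j + 6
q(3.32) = -121.62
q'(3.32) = -153.66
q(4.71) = -506.24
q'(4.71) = -430.79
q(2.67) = -47.06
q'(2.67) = -80.82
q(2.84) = -62.15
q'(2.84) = -96.99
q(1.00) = 5.00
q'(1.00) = -2.00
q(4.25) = -334.88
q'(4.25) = -318.06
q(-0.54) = -1.91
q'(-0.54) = 8.79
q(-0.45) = -1.15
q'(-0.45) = 8.16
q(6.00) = -1330.00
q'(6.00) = -882.00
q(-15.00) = -51163.00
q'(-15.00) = 13566.00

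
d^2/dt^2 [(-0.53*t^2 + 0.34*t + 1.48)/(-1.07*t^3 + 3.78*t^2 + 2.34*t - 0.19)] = (1.213594*t^6 - 2.335596*t^5 - 4.120356*t^4 + 73.473034*t^3 - 101.533908*t^2 - 78.2052*t - 18.59771)/(1.225043*t^9 - 12.983166*t^8 + 37.828566*t^7 + 3.428625*t^6 - 87.338736*t^5 - 56.803248*t^4 - 2.613495*t^3 + 2.711718*t^2 - 0.253422*t + 0.006859)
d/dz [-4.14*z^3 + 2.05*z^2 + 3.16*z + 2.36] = -12.42*z^2 + 4.1*z + 3.16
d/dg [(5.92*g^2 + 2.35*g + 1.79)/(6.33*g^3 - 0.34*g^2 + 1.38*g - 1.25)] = (-37.4736*g^4 - 29.751*g^3 - 25.0235*g^2 - 13.5828*g - 5.4077)/(40.0689*g^6 - 4.3044*g^5 + 17.5864*g^4 - 16.7634*g^3 + 2.7544*g^2 - 3.45*g + 1.5625)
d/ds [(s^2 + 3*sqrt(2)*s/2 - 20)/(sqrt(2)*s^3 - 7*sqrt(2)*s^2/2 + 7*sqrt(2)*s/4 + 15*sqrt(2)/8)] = 4*(-8*sqrt(2)*s^4 - 48*s^3 + 84*s^2 + 494*sqrt(2)*s^2 - 1090*sqrt(2)*s + 45 + 280*sqrt(2))/(64*s^6 - 448*s^5 + 1008*s^4 - 544*s^3 - 644*s^2 + 420*s + 225)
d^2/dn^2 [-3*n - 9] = 0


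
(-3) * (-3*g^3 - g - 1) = 9*g^3 + 3*g + 3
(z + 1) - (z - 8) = 9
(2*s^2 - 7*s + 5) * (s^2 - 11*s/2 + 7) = 2*s^4 - 18*s^3 + 115*s^2/2 - 153*s/2 + 35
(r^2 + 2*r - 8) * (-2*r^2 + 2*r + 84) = -2*r^4 - 2*r^3 + 104*r^2 + 152*r - 672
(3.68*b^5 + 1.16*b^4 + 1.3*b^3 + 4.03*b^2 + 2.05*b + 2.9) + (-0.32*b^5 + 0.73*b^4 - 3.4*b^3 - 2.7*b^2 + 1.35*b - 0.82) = 3.36*b^5 + 1.89*b^4 - 2.1*b^3 + 1.33*b^2 + 3.4*b + 2.08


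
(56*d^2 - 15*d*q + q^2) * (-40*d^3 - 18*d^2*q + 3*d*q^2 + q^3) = -2240*d^5 - 408*d^4*q + 398*d^3*q^2 - 7*d^2*q^3 - 12*d*q^4 + q^5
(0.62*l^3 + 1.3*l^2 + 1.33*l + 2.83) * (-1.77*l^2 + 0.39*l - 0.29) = -1.0974*l^5 - 2.0592*l^4 - 2.0269*l^3 - 4.8674*l^2 + 0.718*l - 0.8207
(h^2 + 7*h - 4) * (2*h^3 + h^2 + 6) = 2*h^5 + 15*h^4 - h^3 + 2*h^2 + 42*h - 24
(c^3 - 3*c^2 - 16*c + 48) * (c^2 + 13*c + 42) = c^5 + 10*c^4 - 13*c^3 - 286*c^2 - 48*c + 2016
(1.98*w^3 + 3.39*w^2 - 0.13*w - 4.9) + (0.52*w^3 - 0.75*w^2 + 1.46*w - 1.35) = 2.5*w^3 + 2.64*w^2 + 1.33*w - 6.25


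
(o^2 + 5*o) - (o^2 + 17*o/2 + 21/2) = -7*o/2 - 21/2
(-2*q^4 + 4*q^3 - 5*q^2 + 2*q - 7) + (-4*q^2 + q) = -2*q^4 + 4*q^3 - 9*q^2 + 3*q - 7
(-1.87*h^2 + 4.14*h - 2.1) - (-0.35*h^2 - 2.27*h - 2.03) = -1.52*h^2 + 6.41*h - 0.0700000000000003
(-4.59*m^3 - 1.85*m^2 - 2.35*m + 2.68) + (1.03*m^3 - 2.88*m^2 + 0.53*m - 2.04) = -3.56*m^3 - 4.73*m^2 - 1.82*m + 0.64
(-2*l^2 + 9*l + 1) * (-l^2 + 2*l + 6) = 2*l^4 - 13*l^3 + 5*l^2 + 56*l + 6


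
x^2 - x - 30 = (x - 6)*(x + 5)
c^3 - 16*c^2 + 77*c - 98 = (c - 7)^2*(c - 2)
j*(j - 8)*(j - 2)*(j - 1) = j^4 - 11*j^3 + 26*j^2 - 16*j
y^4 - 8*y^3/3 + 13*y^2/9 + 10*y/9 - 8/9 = (y - 4/3)*(y - 1)^2*(y + 2/3)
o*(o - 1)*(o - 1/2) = o^3 - 3*o^2/2 + o/2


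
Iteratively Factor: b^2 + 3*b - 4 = (b + 4)*(b - 1)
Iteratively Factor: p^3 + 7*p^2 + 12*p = (p)*(p^2 + 7*p + 12) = p*(p + 3)*(p + 4)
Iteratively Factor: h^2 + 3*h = (h)*(h + 3)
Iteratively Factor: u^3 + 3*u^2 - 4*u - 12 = (u + 2)*(u^2 + u - 6) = (u - 2)*(u + 2)*(u + 3)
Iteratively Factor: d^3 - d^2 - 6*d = (d + 2)*(d^2 - 3*d) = d*(d + 2)*(d - 3)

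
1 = 1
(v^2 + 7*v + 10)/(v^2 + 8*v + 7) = (v^2 + 7*v + 10)/(v^2 + 8*v + 7)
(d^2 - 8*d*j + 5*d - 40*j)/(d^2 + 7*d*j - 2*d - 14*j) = (d^2 - 8*d*j + 5*d - 40*j)/(d^2 + 7*d*j - 2*d - 14*j)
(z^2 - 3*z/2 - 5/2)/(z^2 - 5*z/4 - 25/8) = 4*(z + 1)/(4*z + 5)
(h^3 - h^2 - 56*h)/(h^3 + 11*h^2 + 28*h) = (h - 8)/(h + 4)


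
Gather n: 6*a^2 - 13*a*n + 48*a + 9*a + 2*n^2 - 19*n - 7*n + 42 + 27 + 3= 6*a^2 + 57*a + 2*n^2 + n*(-13*a - 26) + 72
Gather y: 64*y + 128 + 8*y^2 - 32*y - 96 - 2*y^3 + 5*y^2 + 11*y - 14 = -2*y^3 + 13*y^2 + 43*y + 18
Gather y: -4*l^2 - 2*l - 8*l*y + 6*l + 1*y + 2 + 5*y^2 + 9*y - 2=-4*l^2 + 4*l + 5*y^2 + y*(10 - 8*l)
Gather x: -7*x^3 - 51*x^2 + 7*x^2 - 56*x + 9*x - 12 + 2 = -7*x^3 - 44*x^2 - 47*x - 10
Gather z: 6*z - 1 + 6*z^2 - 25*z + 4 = 6*z^2 - 19*z + 3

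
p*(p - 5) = p^2 - 5*p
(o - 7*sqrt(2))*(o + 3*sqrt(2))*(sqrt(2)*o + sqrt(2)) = sqrt(2)*o^3 - 8*o^2 + sqrt(2)*o^2 - 42*sqrt(2)*o - 8*o - 42*sqrt(2)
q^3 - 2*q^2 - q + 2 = (q - 2)*(q - 1)*(q + 1)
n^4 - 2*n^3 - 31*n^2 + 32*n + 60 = (n - 6)*(n - 2)*(n + 1)*(n + 5)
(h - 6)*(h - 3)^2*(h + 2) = h^4 - 10*h^3 + 21*h^2 + 36*h - 108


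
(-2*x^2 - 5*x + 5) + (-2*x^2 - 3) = -4*x^2 - 5*x + 2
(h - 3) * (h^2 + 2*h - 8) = h^3 - h^2 - 14*h + 24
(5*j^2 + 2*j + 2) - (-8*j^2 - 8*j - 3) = 13*j^2 + 10*j + 5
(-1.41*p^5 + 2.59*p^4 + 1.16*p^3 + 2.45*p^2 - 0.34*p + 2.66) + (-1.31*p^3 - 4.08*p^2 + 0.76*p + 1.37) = -1.41*p^5 + 2.59*p^4 - 0.15*p^3 - 1.63*p^2 + 0.42*p + 4.03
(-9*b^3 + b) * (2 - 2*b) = 18*b^4 - 18*b^3 - 2*b^2 + 2*b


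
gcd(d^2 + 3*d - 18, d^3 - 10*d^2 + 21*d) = d - 3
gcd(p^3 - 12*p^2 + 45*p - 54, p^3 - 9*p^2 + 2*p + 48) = p - 3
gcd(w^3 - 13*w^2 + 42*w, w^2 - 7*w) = w^2 - 7*w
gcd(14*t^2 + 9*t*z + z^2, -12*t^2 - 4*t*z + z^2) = 2*t + z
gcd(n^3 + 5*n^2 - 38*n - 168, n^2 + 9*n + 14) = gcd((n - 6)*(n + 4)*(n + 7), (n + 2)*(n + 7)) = n + 7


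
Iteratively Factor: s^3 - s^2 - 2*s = (s + 1)*(s^2 - 2*s) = s*(s + 1)*(s - 2)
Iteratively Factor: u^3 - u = (u - 1)*(u^2 + u) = (u - 1)*(u + 1)*(u)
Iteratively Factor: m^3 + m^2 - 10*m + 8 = (m - 1)*(m^2 + 2*m - 8) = (m - 1)*(m + 4)*(m - 2)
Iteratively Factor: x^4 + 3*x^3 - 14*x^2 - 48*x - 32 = (x + 1)*(x^3 + 2*x^2 - 16*x - 32) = (x - 4)*(x + 1)*(x^2 + 6*x + 8) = (x - 4)*(x + 1)*(x + 4)*(x + 2)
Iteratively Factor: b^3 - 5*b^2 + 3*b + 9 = (b - 3)*(b^2 - 2*b - 3) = (b - 3)^2*(b + 1)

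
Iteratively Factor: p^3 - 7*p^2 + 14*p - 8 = (p - 1)*(p^2 - 6*p + 8) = (p - 2)*(p - 1)*(p - 4)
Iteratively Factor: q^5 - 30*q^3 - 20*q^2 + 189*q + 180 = (q + 1)*(q^4 - q^3 - 29*q^2 + 9*q + 180) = (q - 3)*(q + 1)*(q^3 + 2*q^2 - 23*q - 60) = (q - 5)*(q - 3)*(q + 1)*(q^2 + 7*q + 12) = (q - 5)*(q - 3)*(q + 1)*(q + 3)*(q + 4)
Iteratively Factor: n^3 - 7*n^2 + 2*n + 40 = (n + 2)*(n^2 - 9*n + 20) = (n - 4)*(n + 2)*(n - 5)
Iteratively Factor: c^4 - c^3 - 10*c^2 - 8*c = (c - 4)*(c^3 + 3*c^2 + 2*c) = c*(c - 4)*(c^2 + 3*c + 2) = c*(c - 4)*(c + 2)*(c + 1)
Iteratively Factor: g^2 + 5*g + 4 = (g + 1)*(g + 4)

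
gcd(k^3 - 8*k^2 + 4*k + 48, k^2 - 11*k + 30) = k - 6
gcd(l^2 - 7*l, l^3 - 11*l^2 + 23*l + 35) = l - 7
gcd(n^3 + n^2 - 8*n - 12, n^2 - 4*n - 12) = n + 2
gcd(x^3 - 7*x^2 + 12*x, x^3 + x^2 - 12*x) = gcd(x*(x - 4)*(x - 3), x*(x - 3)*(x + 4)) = x^2 - 3*x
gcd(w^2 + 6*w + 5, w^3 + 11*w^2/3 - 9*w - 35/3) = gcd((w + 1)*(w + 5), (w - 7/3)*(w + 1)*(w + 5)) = w^2 + 6*w + 5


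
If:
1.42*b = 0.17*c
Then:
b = 0.119718309859155*c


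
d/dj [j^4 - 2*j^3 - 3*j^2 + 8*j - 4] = 4*j^3 - 6*j^2 - 6*j + 8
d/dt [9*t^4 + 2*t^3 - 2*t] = 36*t^3 + 6*t^2 - 2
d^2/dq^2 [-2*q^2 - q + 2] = -4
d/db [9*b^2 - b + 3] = 18*b - 1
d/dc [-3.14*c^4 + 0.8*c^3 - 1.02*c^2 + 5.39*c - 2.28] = -12.56*c^3 + 2.4*c^2 - 2.04*c + 5.39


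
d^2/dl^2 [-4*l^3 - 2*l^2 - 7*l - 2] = -24*l - 4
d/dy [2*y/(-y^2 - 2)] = 2*(y^2 - 2)/(y^2 + 2)^2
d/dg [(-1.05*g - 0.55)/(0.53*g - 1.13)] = (0.78334*g - 1.67014)/(0.53*g - 1.13)^3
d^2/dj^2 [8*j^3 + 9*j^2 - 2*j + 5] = 48*j + 18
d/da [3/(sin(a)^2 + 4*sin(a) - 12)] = -6*(sin(a) + 2)*cos(a)/(sin(a)^2 + 4*sin(a) - 12)^2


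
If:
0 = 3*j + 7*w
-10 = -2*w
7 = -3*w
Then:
No Solution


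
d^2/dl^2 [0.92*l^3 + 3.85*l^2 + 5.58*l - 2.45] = 5.52*l + 7.7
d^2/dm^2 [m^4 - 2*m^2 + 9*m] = 12*m^2 - 4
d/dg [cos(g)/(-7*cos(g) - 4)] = 4*sin(g)/(7*cos(g) + 4)^2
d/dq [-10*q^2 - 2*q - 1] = -20*q - 2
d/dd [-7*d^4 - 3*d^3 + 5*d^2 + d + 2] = -28*d^3 - 9*d^2 + 10*d + 1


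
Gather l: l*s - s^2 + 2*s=l*s - s^2 + 2*s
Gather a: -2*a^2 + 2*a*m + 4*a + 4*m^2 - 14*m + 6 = -2*a^2 + a*(2*m + 4) + 4*m^2 - 14*m + 6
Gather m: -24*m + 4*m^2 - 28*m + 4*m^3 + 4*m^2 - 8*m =4*m^3 + 8*m^2 - 60*m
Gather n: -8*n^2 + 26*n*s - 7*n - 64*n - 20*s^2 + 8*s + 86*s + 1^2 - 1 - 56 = -8*n^2 + n*(26*s - 71) - 20*s^2 + 94*s - 56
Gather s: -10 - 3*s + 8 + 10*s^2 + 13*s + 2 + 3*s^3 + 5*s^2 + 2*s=3*s^3 + 15*s^2 + 12*s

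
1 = 1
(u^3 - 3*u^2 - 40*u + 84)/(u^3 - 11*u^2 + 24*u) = (u^3 - 3*u^2 - 40*u + 84)/(u*(u^2 - 11*u + 24))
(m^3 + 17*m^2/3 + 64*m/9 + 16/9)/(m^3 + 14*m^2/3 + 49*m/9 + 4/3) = (m + 4)/(m + 3)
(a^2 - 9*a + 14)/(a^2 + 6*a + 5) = (a^2 - 9*a + 14)/(a^2 + 6*a + 5)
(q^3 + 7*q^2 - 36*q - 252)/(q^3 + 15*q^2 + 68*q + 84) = (q - 6)/(q + 2)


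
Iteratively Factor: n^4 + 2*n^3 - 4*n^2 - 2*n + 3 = (n + 3)*(n^3 - n^2 - n + 1) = (n + 1)*(n + 3)*(n^2 - 2*n + 1) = (n - 1)*(n + 1)*(n + 3)*(n - 1)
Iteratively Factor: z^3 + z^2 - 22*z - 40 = (z - 5)*(z^2 + 6*z + 8) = (z - 5)*(z + 2)*(z + 4)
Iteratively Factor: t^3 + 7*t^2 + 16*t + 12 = (t + 2)*(t^2 + 5*t + 6) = (t + 2)*(t + 3)*(t + 2)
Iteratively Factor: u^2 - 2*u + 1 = (u - 1)*(u - 1)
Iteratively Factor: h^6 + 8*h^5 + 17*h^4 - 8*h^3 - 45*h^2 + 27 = (h + 3)*(h^5 + 5*h^4 + 2*h^3 - 14*h^2 - 3*h + 9) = (h + 1)*(h + 3)*(h^4 + 4*h^3 - 2*h^2 - 12*h + 9) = (h + 1)*(h + 3)^2*(h^3 + h^2 - 5*h + 3) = (h + 1)*(h + 3)^3*(h^2 - 2*h + 1) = (h - 1)*(h + 1)*(h + 3)^3*(h - 1)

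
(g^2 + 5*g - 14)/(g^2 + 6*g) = (g^2 + 5*g - 14)/(g*(g + 6))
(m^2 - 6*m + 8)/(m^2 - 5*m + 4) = (m - 2)/(m - 1)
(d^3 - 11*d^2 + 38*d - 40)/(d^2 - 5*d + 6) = (d^2 - 9*d + 20)/(d - 3)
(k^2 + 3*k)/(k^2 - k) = (k + 3)/(k - 1)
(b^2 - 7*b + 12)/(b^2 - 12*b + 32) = (b - 3)/(b - 8)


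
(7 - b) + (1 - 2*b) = 8 - 3*b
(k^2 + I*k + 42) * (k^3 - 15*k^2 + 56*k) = k^5 - 15*k^4 + I*k^4 + 98*k^3 - 15*I*k^3 - 630*k^2 + 56*I*k^2 + 2352*k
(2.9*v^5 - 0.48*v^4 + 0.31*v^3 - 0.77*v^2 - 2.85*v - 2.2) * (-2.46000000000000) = -7.134*v^5 + 1.1808*v^4 - 0.7626*v^3 + 1.8942*v^2 + 7.011*v + 5.412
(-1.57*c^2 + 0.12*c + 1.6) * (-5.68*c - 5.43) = 8.9176*c^3 + 7.8435*c^2 - 9.7396*c - 8.688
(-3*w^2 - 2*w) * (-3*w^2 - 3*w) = 9*w^4 + 15*w^3 + 6*w^2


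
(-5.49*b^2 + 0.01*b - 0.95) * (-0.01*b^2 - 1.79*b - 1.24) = 0.0549*b^4 + 9.827*b^3 + 6.7992*b^2 + 1.6881*b + 1.178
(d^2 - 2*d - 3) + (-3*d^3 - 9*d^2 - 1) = -3*d^3 - 8*d^2 - 2*d - 4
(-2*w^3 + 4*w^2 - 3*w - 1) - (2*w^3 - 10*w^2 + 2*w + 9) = -4*w^3 + 14*w^2 - 5*w - 10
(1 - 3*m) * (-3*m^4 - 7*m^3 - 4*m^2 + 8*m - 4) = 9*m^5 + 18*m^4 + 5*m^3 - 28*m^2 + 20*m - 4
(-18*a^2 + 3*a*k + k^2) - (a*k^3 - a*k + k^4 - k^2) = -18*a^2 - a*k^3 + 4*a*k - k^4 + 2*k^2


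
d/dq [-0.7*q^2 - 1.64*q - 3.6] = -1.4*q - 1.64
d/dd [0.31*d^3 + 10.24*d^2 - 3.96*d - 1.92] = 0.93*d^2 + 20.48*d - 3.96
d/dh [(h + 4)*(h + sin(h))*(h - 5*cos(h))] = (h + 4)*(h + sin(h))*(5*sin(h) + 1) + (h + 4)*(h - 5*cos(h))*(cos(h) + 1) + (h + sin(h))*(h - 5*cos(h))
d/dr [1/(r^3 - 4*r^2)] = (8 - 3*r)/(r^3*(r - 4)^2)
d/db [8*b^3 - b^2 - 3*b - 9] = 24*b^2 - 2*b - 3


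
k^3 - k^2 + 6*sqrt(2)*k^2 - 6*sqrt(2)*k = k*(k - 1)*(k + 6*sqrt(2))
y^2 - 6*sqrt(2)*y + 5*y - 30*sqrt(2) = (y + 5)*(y - 6*sqrt(2))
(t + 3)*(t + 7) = t^2 + 10*t + 21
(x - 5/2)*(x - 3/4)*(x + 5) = x^3 + 7*x^2/4 - 115*x/8 + 75/8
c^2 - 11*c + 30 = (c - 6)*(c - 5)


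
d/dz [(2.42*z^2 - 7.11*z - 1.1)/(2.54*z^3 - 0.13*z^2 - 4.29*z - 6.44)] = (-6.1468*z^4 + 36.1188*z^3 - 2.9241*z^2 - 31.4556*z + 41.0694)/(6.4516*z^6 - 0.6604*z^5 - 21.7763*z^4 - 31.5998*z^3 + 20.0785*z^2 + 55.2552*z + 41.4736)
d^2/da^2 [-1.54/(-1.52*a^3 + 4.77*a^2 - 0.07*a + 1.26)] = ((14.6916 - 14.0448*a)*(1.52*a^3 - 4.77*a^2 + 0.07*a - 1.26) + 1.54*(4.56*a^2 - 9.54*a + 0.07)*(9.12*a^2 - 19.08*a + 0.14))/(1.52*a^3 - 4.77*a^2 + 0.07*a - 1.26)^3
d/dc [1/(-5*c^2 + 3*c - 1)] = (10*c - 3)/(5*c^2 - 3*c + 1)^2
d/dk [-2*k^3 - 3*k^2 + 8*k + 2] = -6*k^2 - 6*k + 8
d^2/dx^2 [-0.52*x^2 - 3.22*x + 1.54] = -1.04000000000000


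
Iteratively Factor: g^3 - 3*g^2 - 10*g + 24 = (g - 2)*(g^2 - g - 12) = (g - 2)*(g + 3)*(g - 4)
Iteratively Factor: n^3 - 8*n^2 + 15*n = (n - 3)*(n^2 - 5*n) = (n - 5)*(n - 3)*(n)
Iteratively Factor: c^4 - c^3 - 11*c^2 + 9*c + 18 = (c + 3)*(c^3 - 4*c^2 + c + 6) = (c + 1)*(c + 3)*(c^2 - 5*c + 6) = (c - 3)*(c + 1)*(c + 3)*(c - 2)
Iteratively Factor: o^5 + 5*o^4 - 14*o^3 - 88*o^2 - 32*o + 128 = (o - 1)*(o^4 + 6*o^3 - 8*o^2 - 96*o - 128) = (o - 1)*(o + 4)*(o^3 + 2*o^2 - 16*o - 32) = (o - 1)*(o + 4)^2*(o^2 - 2*o - 8) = (o - 4)*(o - 1)*(o + 4)^2*(o + 2)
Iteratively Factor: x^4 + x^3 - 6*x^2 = (x + 3)*(x^3 - 2*x^2) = (x - 2)*(x + 3)*(x^2) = x*(x - 2)*(x + 3)*(x)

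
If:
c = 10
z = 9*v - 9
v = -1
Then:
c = 10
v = -1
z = -18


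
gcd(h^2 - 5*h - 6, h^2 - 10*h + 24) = h - 6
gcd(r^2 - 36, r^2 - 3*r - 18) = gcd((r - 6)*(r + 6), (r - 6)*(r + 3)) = r - 6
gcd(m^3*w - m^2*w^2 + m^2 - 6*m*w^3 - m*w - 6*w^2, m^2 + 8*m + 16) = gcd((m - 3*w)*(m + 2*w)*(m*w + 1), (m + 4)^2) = 1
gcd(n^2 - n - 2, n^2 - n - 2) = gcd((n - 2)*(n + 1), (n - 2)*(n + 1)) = n^2 - n - 2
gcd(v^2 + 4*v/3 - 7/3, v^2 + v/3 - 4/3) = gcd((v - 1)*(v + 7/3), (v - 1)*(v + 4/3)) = v - 1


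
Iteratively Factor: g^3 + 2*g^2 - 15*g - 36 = (g + 3)*(g^2 - g - 12) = (g - 4)*(g + 3)*(g + 3)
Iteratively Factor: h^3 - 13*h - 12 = (h - 4)*(h^2 + 4*h + 3) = (h - 4)*(h + 1)*(h + 3)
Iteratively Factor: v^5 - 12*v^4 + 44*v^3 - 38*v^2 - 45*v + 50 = (v - 5)*(v^4 - 7*v^3 + 9*v^2 + 7*v - 10) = (v - 5)*(v + 1)*(v^3 - 8*v^2 + 17*v - 10) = (v - 5)*(v - 2)*(v + 1)*(v^2 - 6*v + 5) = (v - 5)*(v - 2)*(v - 1)*(v + 1)*(v - 5)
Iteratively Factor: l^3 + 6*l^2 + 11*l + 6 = (l + 1)*(l^2 + 5*l + 6) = (l + 1)*(l + 3)*(l + 2)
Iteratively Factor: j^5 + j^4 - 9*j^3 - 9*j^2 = (j)*(j^4 + j^3 - 9*j^2 - 9*j) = j*(j + 3)*(j^3 - 2*j^2 - 3*j) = j*(j + 1)*(j + 3)*(j^2 - 3*j) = j*(j - 3)*(j + 1)*(j + 3)*(j)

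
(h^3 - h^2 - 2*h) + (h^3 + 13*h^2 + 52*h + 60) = 2*h^3 + 12*h^2 + 50*h + 60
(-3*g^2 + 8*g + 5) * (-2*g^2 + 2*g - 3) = 6*g^4 - 22*g^3 + 15*g^2 - 14*g - 15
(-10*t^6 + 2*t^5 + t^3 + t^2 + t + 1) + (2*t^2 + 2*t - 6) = -10*t^6 + 2*t^5 + t^3 + 3*t^2 + 3*t - 5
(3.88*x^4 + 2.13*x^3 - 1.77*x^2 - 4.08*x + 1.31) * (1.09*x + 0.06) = 4.2292*x^5 + 2.5545*x^4 - 1.8015*x^3 - 4.5534*x^2 + 1.1831*x + 0.0786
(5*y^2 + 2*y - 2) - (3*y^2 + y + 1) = 2*y^2 + y - 3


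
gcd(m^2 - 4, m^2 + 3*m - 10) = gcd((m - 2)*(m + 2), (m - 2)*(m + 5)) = m - 2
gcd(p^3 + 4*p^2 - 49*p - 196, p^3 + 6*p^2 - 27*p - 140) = p^2 + 11*p + 28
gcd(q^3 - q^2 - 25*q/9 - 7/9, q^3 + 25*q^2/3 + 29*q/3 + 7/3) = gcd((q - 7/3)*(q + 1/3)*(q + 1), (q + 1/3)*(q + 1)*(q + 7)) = q^2 + 4*q/3 + 1/3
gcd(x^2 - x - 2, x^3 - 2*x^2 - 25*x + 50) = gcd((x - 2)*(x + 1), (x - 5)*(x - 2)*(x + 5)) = x - 2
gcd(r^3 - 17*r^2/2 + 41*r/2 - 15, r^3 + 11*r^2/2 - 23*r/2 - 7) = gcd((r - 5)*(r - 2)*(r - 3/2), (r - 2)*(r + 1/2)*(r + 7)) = r - 2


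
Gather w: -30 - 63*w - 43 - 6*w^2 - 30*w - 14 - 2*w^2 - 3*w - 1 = -8*w^2 - 96*w - 88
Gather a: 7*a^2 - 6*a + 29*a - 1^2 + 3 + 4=7*a^2 + 23*a + 6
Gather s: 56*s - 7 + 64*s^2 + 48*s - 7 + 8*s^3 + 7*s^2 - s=8*s^3 + 71*s^2 + 103*s - 14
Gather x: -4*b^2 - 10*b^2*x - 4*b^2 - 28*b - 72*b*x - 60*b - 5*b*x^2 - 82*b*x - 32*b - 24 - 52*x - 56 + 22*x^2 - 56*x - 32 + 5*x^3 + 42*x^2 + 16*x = -8*b^2 - 120*b + 5*x^3 + x^2*(64 - 5*b) + x*(-10*b^2 - 154*b - 92) - 112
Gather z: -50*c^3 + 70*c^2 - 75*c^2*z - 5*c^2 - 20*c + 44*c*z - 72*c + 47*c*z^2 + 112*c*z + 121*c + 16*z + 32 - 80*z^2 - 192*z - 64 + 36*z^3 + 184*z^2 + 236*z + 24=-50*c^3 + 65*c^2 + 29*c + 36*z^3 + z^2*(47*c + 104) + z*(-75*c^2 + 156*c + 60) - 8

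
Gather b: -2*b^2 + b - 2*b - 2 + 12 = -2*b^2 - b + 10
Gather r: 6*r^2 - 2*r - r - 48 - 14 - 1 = 6*r^2 - 3*r - 63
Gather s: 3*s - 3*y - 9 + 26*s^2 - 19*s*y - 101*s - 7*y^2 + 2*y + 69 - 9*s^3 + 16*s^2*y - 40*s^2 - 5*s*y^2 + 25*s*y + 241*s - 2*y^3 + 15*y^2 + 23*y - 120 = -9*s^3 + s^2*(16*y - 14) + s*(-5*y^2 + 6*y + 143) - 2*y^3 + 8*y^2 + 22*y - 60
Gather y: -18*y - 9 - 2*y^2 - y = -2*y^2 - 19*y - 9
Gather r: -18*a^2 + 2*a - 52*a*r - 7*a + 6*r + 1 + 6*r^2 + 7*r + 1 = -18*a^2 - 5*a + 6*r^2 + r*(13 - 52*a) + 2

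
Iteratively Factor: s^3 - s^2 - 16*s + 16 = (s - 4)*(s^2 + 3*s - 4) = (s - 4)*(s - 1)*(s + 4)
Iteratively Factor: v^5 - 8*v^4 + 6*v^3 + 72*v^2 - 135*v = (v + 3)*(v^4 - 11*v^3 + 39*v^2 - 45*v) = (v - 5)*(v + 3)*(v^3 - 6*v^2 + 9*v) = (v - 5)*(v - 3)*(v + 3)*(v^2 - 3*v) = (v - 5)*(v - 3)^2*(v + 3)*(v)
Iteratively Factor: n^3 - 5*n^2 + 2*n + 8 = (n + 1)*(n^2 - 6*n + 8) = (n - 2)*(n + 1)*(n - 4)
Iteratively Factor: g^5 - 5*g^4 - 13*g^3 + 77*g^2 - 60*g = (g)*(g^4 - 5*g^3 - 13*g^2 + 77*g - 60) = g*(g - 3)*(g^3 - 2*g^2 - 19*g + 20) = g*(g - 5)*(g - 3)*(g^2 + 3*g - 4) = g*(g - 5)*(g - 3)*(g + 4)*(g - 1)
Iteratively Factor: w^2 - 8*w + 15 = (w - 3)*(w - 5)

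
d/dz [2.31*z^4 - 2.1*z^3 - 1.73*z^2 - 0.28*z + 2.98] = 9.24*z^3 - 6.3*z^2 - 3.46*z - 0.28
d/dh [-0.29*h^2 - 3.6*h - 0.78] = -0.58*h - 3.6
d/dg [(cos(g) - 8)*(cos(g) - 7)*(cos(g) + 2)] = (-3*cos(g)^2 + 26*cos(g) - 26)*sin(g)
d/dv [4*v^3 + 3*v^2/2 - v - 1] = 12*v^2 + 3*v - 1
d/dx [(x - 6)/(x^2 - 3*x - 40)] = (x^2 - 3*x - (x - 6)*(2*x - 3) - 40)/(-x^2 + 3*x + 40)^2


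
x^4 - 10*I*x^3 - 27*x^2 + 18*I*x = x*(x - 6*I)*(x - 3*I)*(x - I)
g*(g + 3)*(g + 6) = g^3 + 9*g^2 + 18*g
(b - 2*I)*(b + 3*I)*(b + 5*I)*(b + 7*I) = b^4 + 13*I*b^3 - 41*b^2 + 37*I*b - 210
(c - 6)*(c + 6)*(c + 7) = c^3 + 7*c^2 - 36*c - 252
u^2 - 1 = (u - 1)*(u + 1)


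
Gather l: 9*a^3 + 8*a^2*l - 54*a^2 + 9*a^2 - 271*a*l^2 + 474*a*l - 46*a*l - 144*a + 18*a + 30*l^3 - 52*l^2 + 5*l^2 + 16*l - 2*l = 9*a^3 - 45*a^2 - 126*a + 30*l^3 + l^2*(-271*a - 47) + l*(8*a^2 + 428*a + 14)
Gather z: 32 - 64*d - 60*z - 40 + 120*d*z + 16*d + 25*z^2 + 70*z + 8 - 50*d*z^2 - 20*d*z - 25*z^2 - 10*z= -50*d*z^2 + 100*d*z - 48*d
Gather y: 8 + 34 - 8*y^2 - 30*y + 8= -8*y^2 - 30*y + 50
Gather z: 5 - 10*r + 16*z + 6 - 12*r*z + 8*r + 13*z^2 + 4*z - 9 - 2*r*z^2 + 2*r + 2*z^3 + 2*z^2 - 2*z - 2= 2*z^3 + z^2*(15 - 2*r) + z*(18 - 12*r)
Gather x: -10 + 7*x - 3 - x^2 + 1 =-x^2 + 7*x - 12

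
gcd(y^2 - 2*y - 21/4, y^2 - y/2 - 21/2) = y - 7/2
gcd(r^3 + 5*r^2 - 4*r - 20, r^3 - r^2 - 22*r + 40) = r^2 + 3*r - 10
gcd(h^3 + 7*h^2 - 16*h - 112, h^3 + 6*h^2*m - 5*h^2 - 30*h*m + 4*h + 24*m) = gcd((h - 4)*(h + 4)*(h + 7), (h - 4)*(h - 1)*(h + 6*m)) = h - 4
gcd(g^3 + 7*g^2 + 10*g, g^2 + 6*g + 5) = g + 5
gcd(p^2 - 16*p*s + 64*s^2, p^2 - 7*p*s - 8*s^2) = p - 8*s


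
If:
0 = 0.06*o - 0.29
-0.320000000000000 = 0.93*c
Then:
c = -0.34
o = 4.83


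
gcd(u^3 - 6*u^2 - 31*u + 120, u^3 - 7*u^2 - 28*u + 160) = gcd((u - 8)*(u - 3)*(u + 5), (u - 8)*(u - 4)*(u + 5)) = u^2 - 3*u - 40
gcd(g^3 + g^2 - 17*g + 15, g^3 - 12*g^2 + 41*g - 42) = g - 3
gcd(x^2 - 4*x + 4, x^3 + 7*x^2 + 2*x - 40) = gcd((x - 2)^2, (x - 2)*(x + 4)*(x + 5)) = x - 2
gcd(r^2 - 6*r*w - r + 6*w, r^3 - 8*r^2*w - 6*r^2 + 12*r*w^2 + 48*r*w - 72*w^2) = r - 6*w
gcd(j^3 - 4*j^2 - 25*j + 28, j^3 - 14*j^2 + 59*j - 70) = j - 7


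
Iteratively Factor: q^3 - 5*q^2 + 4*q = (q - 4)*(q^2 - q) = q*(q - 4)*(q - 1)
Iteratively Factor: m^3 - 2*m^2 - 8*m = (m)*(m^2 - 2*m - 8) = m*(m + 2)*(m - 4)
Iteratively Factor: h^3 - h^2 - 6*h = (h)*(h^2 - h - 6) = h*(h - 3)*(h + 2)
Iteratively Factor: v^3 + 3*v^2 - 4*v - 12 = (v - 2)*(v^2 + 5*v + 6) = (v - 2)*(v + 2)*(v + 3)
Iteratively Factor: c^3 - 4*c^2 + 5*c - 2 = (c - 1)*(c^2 - 3*c + 2) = (c - 1)^2*(c - 2)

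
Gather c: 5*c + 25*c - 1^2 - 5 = 30*c - 6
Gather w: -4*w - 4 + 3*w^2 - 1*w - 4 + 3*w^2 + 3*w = 6*w^2 - 2*w - 8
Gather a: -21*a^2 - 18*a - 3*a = -21*a^2 - 21*a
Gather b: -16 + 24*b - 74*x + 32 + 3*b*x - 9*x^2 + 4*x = b*(3*x + 24) - 9*x^2 - 70*x + 16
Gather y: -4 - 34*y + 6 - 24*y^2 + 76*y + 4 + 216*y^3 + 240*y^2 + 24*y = 216*y^3 + 216*y^2 + 66*y + 6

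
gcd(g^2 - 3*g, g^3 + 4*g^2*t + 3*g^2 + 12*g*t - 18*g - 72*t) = g - 3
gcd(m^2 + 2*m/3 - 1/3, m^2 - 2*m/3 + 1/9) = m - 1/3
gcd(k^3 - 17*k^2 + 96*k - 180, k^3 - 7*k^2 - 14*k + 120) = k^2 - 11*k + 30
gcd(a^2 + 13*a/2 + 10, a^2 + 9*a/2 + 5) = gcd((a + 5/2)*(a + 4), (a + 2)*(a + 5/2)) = a + 5/2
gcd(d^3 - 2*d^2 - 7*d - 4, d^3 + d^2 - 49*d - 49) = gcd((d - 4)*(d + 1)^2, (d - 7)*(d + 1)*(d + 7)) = d + 1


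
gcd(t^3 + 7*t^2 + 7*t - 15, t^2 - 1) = t - 1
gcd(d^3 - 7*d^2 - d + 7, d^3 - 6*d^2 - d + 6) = d^2 - 1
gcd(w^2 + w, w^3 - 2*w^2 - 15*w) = w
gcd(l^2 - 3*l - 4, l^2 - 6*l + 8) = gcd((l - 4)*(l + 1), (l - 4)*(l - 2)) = l - 4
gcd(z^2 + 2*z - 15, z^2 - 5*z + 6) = z - 3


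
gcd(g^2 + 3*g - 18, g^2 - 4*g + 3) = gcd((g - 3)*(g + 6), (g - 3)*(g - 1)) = g - 3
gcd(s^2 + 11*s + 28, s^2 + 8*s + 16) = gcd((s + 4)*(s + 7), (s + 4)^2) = s + 4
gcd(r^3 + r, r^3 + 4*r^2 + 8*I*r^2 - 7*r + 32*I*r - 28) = r + I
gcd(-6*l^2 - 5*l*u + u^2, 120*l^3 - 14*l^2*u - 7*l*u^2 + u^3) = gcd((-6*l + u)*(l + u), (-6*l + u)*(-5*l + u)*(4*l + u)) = -6*l + u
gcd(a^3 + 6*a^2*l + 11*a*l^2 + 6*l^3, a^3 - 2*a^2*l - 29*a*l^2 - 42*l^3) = a^2 + 5*a*l + 6*l^2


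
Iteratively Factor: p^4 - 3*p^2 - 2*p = (p)*(p^3 - 3*p - 2) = p*(p + 1)*(p^2 - p - 2) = p*(p + 1)^2*(p - 2)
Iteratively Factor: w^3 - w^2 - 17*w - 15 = (w + 1)*(w^2 - 2*w - 15) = (w - 5)*(w + 1)*(w + 3)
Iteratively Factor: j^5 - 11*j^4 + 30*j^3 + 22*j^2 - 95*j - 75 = (j - 3)*(j^4 - 8*j^3 + 6*j^2 + 40*j + 25) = (j - 3)*(j + 1)*(j^3 - 9*j^2 + 15*j + 25) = (j - 5)*(j - 3)*(j + 1)*(j^2 - 4*j - 5) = (j - 5)*(j - 3)*(j + 1)^2*(j - 5)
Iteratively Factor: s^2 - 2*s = (s)*(s - 2)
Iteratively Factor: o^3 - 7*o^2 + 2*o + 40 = (o - 5)*(o^2 - 2*o - 8) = (o - 5)*(o + 2)*(o - 4)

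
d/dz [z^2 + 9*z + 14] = 2*z + 9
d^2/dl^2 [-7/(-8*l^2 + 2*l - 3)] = 56*(-16*l^2 + 4*l + (8*l - 1)^2 - 6)/(8*l^2 - 2*l + 3)^3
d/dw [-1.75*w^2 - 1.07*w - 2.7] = -3.5*w - 1.07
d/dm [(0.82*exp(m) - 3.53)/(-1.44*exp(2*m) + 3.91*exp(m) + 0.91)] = (1.1808*exp(2*m) - 10.1664*exp(m) + 14.5485)*exp(m)/(2.0736*exp(4*m) - 11.2608*exp(3*m) + 12.6673*exp(2*m) + 7.1162*exp(m) + 0.8281)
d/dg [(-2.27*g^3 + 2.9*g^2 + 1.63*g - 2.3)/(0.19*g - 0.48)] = (-0.8626*g^3 + 3.8198*g^2 - 2.784*g - 0.3454)/(0.0361*g^2 - 0.1824*g + 0.2304)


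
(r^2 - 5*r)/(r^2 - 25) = r/(r + 5)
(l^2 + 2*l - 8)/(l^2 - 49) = (l^2 + 2*l - 8)/(l^2 - 49)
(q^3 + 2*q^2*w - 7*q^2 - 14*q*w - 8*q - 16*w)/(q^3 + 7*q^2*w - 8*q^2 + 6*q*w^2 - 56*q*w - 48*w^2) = (q^2 + 2*q*w + q + 2*w)/(q^2 + 7*q*w + 6*w^2)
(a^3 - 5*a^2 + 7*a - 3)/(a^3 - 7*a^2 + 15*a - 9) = (a - 1)/(a - 3)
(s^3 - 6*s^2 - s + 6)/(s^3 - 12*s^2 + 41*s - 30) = (s + 1)/(s - 5)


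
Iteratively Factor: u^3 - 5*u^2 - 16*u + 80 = (u - 5)*(u^2 - 16) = (u - 5)*(u - 4)*(u + 4)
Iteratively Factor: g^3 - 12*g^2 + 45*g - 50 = (g - 5)*(g^2 - 7*g + 10) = (g - 5)^2*(g - 2)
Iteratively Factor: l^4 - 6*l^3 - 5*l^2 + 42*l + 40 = (l + 1)*(l^3 - 7*l^2 + 2*l + 40) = (l - 4)*(l + 1)*(l^2 - 3*l - 10) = (l - 5)*(l - 4)*(l + 1)*(l + 2)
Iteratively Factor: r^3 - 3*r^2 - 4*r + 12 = (r - 2)*(r^2 - r - 6) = (r - 2)*(r + 2)*(r - 3)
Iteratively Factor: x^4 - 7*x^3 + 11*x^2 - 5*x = (x - 1)*(x^3 - 6*x^2 + 5*x) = (x - 5)*(x - 1)*(x^2 - x) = x*(x - 5)*(x - 1)*(x - 1)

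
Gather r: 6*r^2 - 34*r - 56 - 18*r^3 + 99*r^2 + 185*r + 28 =-18*r^3 + 105*r^2 + 151*r - 28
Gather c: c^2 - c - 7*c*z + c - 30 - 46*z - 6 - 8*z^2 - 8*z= c^2 - 7*c*z - 8*z^2 - 54*z - 36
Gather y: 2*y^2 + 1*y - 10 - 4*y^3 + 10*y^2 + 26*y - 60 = -4*y^3 + 12*y^2 + 27*y - 70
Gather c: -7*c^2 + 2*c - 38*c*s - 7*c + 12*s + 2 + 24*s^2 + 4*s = -7*c^2 + c*(-38*s - 5) + 24*s^2 + 16*s + 2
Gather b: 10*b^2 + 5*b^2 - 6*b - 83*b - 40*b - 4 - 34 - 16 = 15*b^2 - 129*b - 54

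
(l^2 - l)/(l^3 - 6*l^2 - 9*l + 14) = l/(l^2 - 5*l - 14)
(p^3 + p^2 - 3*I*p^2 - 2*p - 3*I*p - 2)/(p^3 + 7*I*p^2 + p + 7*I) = (p^2 + p*(1 - 2*I) - 2*I)/(p^2 + 8*I*p - 7)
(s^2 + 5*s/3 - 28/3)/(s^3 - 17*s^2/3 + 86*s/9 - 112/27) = 9*(s + 4)/(9*s^2 - 30*s + 16)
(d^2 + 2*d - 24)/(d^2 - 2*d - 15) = (-d^2 - 2*d + 24)/(-d^2 + 2*d + 15)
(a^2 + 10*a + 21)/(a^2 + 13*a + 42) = (a + 3)/(a + 6)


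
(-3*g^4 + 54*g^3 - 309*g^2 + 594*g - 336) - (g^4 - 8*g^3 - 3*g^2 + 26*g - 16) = -4*g^4 + 62*g^3 - 306*g^2 + 568*g - 320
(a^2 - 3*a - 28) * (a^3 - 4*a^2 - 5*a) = a^5 - 7*a^4 - 21*a^3 + 127*a^2 + 140*a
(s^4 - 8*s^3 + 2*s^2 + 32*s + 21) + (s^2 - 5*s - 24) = s^4 - 8*s^3 + 3*s^2 + 27*s - 3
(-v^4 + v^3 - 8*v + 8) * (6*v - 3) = -6*v^5 + 9*v^4 - 3*v^3 - 48*v^2 + 72*v - 24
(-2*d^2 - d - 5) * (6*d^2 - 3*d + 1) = -12*d^4 - 29*d^2 + 14*d - 5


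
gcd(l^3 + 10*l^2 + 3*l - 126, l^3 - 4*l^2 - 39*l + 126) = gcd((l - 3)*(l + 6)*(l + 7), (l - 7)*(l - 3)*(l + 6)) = l^2 + 3*l - 18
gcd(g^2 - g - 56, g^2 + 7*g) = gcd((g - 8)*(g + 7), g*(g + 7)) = g + 7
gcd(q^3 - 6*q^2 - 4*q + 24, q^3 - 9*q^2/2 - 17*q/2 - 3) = q - 6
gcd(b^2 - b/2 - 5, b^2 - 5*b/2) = b - 5/2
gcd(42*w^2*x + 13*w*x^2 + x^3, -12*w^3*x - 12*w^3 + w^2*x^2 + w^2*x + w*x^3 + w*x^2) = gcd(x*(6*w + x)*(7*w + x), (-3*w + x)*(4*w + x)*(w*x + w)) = 1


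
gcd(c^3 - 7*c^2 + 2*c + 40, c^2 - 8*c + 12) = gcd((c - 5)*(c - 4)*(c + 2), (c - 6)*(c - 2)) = 1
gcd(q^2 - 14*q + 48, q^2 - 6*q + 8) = 1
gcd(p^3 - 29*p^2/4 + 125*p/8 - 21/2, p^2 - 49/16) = p - 7/4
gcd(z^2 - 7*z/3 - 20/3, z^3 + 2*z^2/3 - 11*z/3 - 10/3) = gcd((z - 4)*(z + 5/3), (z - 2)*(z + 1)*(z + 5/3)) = z + 5/3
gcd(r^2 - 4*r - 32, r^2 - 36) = 1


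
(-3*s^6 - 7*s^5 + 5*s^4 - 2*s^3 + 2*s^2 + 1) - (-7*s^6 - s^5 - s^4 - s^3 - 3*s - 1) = 4*s^6 - 6*s^5 + 6*s^4 - s^3 + 2*s^2 + 3*s + 2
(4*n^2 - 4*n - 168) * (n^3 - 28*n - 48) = 4*n^5 - 4*n^4 - 280*n^3 - 80*n^2 + 4896*n + 8064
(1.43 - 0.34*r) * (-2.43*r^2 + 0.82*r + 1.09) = 0.8262*r^3 - 3.7537*r^2 + 0.802*r + 1.5587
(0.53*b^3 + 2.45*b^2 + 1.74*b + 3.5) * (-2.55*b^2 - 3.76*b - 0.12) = -1.3515*b^5 - 8.2403*b^4 - 13.7126*b^3 - 15.7614*b^2 - 13.3688*b - 0.42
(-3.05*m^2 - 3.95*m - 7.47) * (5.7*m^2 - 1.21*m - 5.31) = -17.385*m^4 - 18.8245*m^3 - 21.604*m^2 + 30.0132*m + 39.6657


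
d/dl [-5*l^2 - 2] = -10*l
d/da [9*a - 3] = 9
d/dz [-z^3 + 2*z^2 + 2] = z*(4 - 3*z)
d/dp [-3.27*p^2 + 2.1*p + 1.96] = 2.1 - 6.54*p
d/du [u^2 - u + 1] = 2*u - 1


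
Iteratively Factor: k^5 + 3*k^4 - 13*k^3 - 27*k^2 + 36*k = (k + 3)*(k^4 - 13*k^2 + 12*k) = (k - 1)*(k + 3)*(k^3 + k^2 - 12*k) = (k - 3)*(k - 1)*(k + 3)*(k^2 + 4*k) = (k - 3)*(k - 1)*(k + 3)*(k + 4)*(k)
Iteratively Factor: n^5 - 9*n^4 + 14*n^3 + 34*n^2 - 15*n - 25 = (n - 1)*(n^4 - 8*n^3 + 6*n^2 + 40*n + 25) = (n - 5)*(n - 1)*(n^3 - 3*n^2 - 9*n - 5) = (n - 5)*(n - 1)*(n + 1)*(n^2 - 4*n - 5) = (n - 5)*(n - 1)*(n + 1)^2*(n - 5)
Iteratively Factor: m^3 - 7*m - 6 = (m + 1)*(m^2 - m - 6) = (m - 3)*(m + 1)*(m + 2)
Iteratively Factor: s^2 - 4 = (s + 2)*(s - 2)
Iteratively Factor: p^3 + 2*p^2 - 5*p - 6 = (p + 3)*(p^2 - p - 2) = (p + 1)*(p + 3)*(p - 2)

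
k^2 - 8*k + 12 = (k - 6)*(k - 2)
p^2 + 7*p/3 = p*(p + 7/3)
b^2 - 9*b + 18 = (b - 6)*(b - 3)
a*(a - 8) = a^2 - 8*a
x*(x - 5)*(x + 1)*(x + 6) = x^4 + 2*x^3 - 29*x^2 - 30*x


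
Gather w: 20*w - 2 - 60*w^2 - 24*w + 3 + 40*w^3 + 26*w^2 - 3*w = 40*w^3 - 34*w^2 - 7*w + 1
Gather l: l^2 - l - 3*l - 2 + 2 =l^2 - 4*l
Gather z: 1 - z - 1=-z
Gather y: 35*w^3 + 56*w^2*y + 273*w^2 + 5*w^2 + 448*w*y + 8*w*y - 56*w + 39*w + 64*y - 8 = 35*w^3 + 278*w^2 - 17*w + y*(56*w^2 + 456*w + 64) - 8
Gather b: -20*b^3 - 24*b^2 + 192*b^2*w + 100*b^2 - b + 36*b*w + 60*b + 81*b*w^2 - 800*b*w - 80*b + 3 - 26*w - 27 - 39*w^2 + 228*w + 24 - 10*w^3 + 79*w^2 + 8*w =-20*b^3 + b^2*(192*w + 76) + b*(81*w^2 - 764*w - 21) - 10*w^3 + 40*w^2 + 210*w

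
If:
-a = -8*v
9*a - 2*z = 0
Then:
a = 2*z/9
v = z/36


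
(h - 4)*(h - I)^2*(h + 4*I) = h^4 - 4*h^3 + 2*I*h^3 + 7*h^2 - 8*I*h^2 - 28*h - 4*I*h + 16*I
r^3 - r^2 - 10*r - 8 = (r - 4)*(r + 1)*(r + 2)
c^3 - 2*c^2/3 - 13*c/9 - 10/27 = (c - 5/3)*(c + 1/3)*(c + 2/3)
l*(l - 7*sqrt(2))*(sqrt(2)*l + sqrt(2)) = sqrt(2)*l^3 - 14*l^2 + sqrt(2)*l^2 - 14*l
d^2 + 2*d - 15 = (d - 3)*(d + 5)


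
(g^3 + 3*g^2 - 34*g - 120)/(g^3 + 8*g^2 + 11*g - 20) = (g - 6)/(g - 1)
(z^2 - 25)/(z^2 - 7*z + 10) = (z + 5)/(z - 2)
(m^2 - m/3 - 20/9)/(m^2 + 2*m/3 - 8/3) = (9*m^2 - 3*m - 20)/(3*(3*m^2 + 2*m - 8))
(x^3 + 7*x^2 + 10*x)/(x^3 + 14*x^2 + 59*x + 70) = x/(x + 7)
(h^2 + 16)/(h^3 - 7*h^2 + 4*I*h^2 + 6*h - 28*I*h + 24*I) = (h - 4*I)/(h^2 - 7*h + 6)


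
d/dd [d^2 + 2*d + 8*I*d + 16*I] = 2*d + 2 + 8*I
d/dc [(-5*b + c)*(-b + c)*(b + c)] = -b^2 - 10*b*c + 3*c^2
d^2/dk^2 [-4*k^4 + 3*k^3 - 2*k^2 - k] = -48*k^2 + 18*k - 4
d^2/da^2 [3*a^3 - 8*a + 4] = 18*a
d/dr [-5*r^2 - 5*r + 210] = -10*r - 5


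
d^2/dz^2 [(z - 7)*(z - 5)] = 2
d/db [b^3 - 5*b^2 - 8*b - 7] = 3*b^2 - 10*b - 8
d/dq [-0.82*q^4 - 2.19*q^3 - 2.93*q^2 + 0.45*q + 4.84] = -3.28*q^3 - 6.57*q^2 - 5.86*q + 0.45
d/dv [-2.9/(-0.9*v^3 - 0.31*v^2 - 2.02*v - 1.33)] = (-7.83*v^2 - 1.798*v - 5.858)/(0.9*v^3 + 0.31*v^2 + 2.02*v + 1.33)^2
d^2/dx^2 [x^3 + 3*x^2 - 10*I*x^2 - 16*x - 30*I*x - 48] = 6*x + 6 - 20*I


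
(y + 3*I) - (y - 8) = 8 + 3*I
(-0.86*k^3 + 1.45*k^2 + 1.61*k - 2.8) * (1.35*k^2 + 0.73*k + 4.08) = -1.161*k^5 + 1.3297*k^4 - 0.2768*k^3 + 3.3113*k^2 + 4.5248*k - 11.424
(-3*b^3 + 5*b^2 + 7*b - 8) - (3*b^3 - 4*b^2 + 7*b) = -6*b^3 + 9*b^2 - 8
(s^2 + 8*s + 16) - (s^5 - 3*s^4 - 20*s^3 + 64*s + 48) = -s^5 + 3*s^4 + 20*s^3 + s^2 - 56*s - 32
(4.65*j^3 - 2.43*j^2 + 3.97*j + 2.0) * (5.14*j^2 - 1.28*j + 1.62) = 23.901*j^5 - 18.4422*j^4 + 31.0492*j^3 + 1.2618*j^2 + 3.8714*j + 3.24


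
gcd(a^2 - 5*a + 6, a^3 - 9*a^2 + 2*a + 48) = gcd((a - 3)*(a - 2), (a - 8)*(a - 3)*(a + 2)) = a - 3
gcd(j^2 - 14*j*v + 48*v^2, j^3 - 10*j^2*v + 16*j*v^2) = -j + 8*v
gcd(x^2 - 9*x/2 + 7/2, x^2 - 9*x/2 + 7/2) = x^2 - 9*x/2 + 7/2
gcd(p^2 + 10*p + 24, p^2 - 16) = p + 4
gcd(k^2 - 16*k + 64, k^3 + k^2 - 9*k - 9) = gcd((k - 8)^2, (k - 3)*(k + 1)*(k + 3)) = 1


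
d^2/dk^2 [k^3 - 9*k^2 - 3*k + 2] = 6*k - 18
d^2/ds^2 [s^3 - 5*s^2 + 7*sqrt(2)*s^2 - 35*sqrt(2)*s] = 6*s - 10 + 14*sqrt(2)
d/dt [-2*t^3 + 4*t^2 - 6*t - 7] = -6*t^2 + 8*t - 6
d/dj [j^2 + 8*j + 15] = 2*j + 8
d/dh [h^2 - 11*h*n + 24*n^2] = 2*h - 11*n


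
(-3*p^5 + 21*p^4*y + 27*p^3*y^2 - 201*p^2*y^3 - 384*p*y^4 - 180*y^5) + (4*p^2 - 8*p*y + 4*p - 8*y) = -3*p^5 + 21*p^4*y + 27*p^3*y^2 - 201*p^2*y^3 + 4*p^2 - 384*p*y^4 - 8*p*y + 4*p - 180*y^5 - 8*y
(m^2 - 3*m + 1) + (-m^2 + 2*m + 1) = 2 - m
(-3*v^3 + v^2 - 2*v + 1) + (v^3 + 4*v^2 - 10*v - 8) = -2*v^3 + 5*v^2 - 12*v - 7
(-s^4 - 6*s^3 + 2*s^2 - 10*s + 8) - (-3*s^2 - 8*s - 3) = -s^4 - 6*s^3 + 5*s^2 - 2*s + 11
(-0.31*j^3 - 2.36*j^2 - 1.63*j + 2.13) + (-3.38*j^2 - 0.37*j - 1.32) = -0.31*j^3 - 5.74*j^2 - 2.0*j + 0.81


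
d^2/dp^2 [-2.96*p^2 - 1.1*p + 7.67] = -5.92000000000000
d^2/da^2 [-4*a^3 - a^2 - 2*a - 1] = -24*a - 2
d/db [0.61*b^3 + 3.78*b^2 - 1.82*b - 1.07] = 1.83*b^2 + 7.56*b - 1.82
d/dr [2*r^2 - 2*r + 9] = 4*r - 2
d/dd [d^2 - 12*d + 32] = 2*d - 12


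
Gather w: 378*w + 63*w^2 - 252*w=63*w^2 + 126*w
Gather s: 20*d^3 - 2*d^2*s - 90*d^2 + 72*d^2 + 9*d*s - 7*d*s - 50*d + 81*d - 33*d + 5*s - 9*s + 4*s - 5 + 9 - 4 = 20*d^3 - 18*d^2 - 2*d + s*(-2*d^2 + 2*d)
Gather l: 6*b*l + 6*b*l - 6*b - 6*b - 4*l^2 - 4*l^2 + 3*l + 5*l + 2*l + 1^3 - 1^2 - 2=-12*b - 8*l^2 + l*(12*b + 10) - 2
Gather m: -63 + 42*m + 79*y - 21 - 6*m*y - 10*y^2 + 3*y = m*(42 - 6*y) - 10*y^2 + 82*y - 84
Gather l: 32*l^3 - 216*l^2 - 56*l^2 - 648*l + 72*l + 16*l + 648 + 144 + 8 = 32*l^3 - 272*l^2 - 560*l + 800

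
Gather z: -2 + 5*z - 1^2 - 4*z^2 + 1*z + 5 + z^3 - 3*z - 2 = z^3 - 4*z^2 + 3*z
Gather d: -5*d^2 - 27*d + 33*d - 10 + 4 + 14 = -5*d^2 + 6*d + 8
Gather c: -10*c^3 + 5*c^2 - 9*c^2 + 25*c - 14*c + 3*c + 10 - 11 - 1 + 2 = -10*c^3 - 4*c^2 + 14*c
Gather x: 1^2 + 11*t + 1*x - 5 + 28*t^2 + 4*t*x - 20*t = 28*t^2 - 9*t + x*(4*t + 1) - 4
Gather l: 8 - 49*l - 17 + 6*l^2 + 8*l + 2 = 6*l^2 - 41*l - 7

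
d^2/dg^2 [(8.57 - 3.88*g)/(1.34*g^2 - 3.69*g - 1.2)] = ((2.68*g - 3.69)*(3.88*g - 8.57)*(5.36*g - 7.38) + (31.1952*g - 51.602)*(-1.34*g^2 + 3.69*g + 1.2))/(-1.34*g^2 + 3.69*g + 1.2)^3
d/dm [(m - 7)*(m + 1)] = 2*m - 6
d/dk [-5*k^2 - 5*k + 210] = -10*k - 5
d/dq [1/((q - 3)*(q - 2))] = (5 - 2*q)/(q^4 - 10*q^3 + 37*q^2 - 60*q + 36)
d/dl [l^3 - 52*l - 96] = 3*l^2 - 52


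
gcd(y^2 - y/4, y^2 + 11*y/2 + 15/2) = 1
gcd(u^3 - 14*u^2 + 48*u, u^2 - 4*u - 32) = u - 8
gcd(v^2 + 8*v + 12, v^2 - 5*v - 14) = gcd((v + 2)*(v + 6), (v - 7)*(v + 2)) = v + 2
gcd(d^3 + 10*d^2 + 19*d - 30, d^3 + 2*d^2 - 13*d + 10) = d^2 + 4*d - 5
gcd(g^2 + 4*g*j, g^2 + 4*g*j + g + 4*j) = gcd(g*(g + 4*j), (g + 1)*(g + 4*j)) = g + 4*j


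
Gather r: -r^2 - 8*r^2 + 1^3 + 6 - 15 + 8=-9*r^2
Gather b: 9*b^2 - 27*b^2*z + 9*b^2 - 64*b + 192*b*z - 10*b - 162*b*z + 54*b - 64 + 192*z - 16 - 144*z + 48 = b^2*(18 - 27*z) + b*(30*z - 20) + 48*z - 32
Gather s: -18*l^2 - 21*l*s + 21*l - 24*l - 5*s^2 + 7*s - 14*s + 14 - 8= -18*l^2 - 3*l - 5*s^2 + s*(-21*l - 7) + 6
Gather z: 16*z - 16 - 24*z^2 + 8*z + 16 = -24*z^2 + 24*z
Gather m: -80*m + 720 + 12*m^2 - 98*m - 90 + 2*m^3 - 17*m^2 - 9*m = 2*m^3 - 5*m^2 - 187*m + 630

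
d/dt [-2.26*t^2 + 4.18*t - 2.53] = 4.18 - 4.52*t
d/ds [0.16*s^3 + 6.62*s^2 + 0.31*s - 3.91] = 0.48*s^2 + 13.24*s + 0.31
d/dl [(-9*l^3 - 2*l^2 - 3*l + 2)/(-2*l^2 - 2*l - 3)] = (18*l^4 + 36*l^3 + 79*l^2 + 20*l + 13)/(4*l^4 + 8*l^3 + 16*l^2 + 12*l + 9)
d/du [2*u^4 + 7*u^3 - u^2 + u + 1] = 8*u^3 + 21*u^2 - 2*u + 1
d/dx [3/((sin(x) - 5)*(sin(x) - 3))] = 6*(4 - sin(x))*cos(x)/((sin(x) - 5)^2*(sin(x) - 3)^2)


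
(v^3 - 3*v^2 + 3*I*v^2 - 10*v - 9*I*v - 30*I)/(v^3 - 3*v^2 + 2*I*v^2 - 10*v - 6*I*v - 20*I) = (v + 3*I)/(v + 2*I)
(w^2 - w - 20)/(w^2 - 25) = (w + 4)/(w + 5)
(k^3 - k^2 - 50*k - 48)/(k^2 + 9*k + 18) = (k^2 - 7*k - 8)/(k + 3)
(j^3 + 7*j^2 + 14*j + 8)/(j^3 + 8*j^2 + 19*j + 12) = (j + 2)/(j + 3)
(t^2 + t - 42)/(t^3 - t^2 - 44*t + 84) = 1/(t - 2)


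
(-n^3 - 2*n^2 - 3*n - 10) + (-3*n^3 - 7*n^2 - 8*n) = -4*n^3 - 9*n^2 - 11*n - 10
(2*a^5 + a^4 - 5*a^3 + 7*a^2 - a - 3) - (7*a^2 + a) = 2*a^5 + a^4 - 5*a^3 - 2*a - 3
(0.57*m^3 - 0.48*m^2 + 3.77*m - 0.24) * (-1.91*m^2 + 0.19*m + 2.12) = -1.0887*m^5 + 1.0251*m^4 - 6.0835*m^3 + 0.1571*m^2 + 7.9468*m - 0.5088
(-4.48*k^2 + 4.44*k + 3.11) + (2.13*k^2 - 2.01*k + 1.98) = -2.35*k^2 + 2.43*k + 5.09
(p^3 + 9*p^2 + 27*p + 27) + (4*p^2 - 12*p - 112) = p^3 + 13*p^2 + 15*p - 85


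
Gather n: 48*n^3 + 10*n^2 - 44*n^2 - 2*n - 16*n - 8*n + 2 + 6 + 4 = 48*n^3 - 34*n^2 - 26*n + 12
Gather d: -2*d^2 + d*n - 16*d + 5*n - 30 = -2*d^2 + d*(n - 16) + 5*n - 30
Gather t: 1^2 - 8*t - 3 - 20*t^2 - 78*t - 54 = -20*t^2 - 86*t - 56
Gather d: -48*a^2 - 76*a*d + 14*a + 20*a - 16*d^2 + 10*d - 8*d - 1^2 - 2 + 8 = -48*a^2 + 34*a - 16*d^2 + d*(2 - 76*a) + 5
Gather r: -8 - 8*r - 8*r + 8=-16*r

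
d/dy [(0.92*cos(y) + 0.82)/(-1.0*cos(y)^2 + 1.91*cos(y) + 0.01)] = (-0.92*cos(y)^2 - 1.64*cos(y) + 1.557)*sin(y)/(1.0*cos(y)^4 - 3.82*cos(y)^3 + 3.6281*cos(y)^2 + 0.0382*cos(y) + 0.0001)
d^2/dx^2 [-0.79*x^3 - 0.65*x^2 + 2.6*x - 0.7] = -4.74*x - 1.3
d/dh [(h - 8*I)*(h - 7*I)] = 2*h - 15*I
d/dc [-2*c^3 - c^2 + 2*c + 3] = -6*c^2 - 2*c + 2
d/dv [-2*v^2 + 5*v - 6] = 5 - 4*v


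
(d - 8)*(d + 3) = d^2 - 5*d - 24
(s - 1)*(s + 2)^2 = s^3 + 3*s^2 - 4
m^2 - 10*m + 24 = (m - 6)*(m - 4)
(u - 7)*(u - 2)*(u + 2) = u^3 - 7*u^2 - 4*u + 28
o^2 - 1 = (o - 1)*(o + 1)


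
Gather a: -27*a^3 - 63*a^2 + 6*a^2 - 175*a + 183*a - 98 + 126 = -27*a^3 - 57*a^2 + 8*a + 28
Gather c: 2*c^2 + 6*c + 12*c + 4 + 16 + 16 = 2*c^2 + 18*c + 36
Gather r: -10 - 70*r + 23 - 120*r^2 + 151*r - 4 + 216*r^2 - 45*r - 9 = 96*r^2 + 36*r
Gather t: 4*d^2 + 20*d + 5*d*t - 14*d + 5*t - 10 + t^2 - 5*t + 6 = 4*d^2 + 5*d*t + 6*d + t^2 - 4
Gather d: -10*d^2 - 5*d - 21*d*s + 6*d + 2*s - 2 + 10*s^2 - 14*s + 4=-10*d^2 + d*(1 - 21*s) + 10*s^2 - 12*s + 2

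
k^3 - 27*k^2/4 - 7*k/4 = k*(k - 7)*(k + 1/4)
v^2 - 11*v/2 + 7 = (v - 7/2)*(v - 2)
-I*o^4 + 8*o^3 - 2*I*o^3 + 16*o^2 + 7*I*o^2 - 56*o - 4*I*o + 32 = (o - 1)*(o + 4)*(o + 8*I)*(-I*o + I)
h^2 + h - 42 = (h - 6)*(h + 7)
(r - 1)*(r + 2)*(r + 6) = r^3 + 7*r^2 + 4*r - 12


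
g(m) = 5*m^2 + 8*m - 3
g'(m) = 10*m + 8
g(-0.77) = -6.20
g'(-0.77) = 0.30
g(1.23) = 14.40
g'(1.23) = 20.30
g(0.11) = -2.06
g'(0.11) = 9.10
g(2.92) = 62.99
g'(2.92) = 37.20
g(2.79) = 58.24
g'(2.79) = 35.90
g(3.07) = 68.68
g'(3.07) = 38.70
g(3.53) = 87.54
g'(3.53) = 43.30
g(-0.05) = -3.39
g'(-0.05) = 7.50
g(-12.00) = 621.00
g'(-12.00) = -112.00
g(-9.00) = 330.00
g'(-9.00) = -82.00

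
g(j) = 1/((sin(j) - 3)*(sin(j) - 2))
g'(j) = -cos(j)/((sin(j) - 3)*(sin(j) - 2)^2) - cos(j)/((sin(j) - 3)^2*(sin(j) - 2)) = (5 - 2*sin(j))*cos(j)/((sin(j) - 3)^2*(sin(j) - 2)^2)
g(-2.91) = 0.14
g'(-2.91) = -0.10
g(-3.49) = 0.23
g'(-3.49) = -0.21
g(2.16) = 0.39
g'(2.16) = -0.29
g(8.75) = 0.31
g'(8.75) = -0.27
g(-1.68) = 0.08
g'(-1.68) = -0.01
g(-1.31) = 0.09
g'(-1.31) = 0.01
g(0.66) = 0.30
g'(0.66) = 0.27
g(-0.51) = 0.12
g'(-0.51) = 0.07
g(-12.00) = 0.28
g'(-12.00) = 0.25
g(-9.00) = 0.12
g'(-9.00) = -0.08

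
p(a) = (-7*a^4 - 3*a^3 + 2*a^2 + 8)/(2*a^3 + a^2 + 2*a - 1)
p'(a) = (-6*a^2 - 2*a - 2)*(-7*a^4 - 3*a^3 + 2*a^2 + 8)/(2*a^3 + a^2 + 2*a - 1)^2 + (-28*a^3 - 9*a^2 + 4*a)/(2*a^3 + a^2 + 2*a - 1)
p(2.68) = -7.92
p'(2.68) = -3.86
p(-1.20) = -0.29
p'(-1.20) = -6.09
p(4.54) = -14.85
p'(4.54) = -3.64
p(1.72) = -4.02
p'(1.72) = -4.43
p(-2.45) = 6.42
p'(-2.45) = -4.62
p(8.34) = -28.47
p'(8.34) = -3.55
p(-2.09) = 4.69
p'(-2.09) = -5.00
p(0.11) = -10.48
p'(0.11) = -31.78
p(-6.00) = 20.40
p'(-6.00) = -3.66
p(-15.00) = 52.44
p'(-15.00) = -3.52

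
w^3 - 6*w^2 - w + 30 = (w - 5)*(w - 3)*(w + 2)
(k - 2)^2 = k^2 - 4*k + 4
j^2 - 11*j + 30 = (j - 6)*(j - 5)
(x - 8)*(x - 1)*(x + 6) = x^3 - 3*x^2 - 46*x + 48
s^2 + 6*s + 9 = (s + 3)^2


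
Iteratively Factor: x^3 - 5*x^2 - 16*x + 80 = (x - 4)*(x^2 - x - 20) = (x - 4)*(x + 4)*(x - 5)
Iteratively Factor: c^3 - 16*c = (c)*(c^2 - 16) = c*(c - 4)*(c + 4)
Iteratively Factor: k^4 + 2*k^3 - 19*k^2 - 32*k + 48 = (k + 3)*(k^3 - k^2 - 16*k + 16) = (k + 3)*(k + 4)*(k^2 - 5*k + 4) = (k - 4)*(k + 3)*(k + 4)*(k - 1)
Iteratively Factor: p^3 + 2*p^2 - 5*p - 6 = (p + 3)*(p^2 - p - 2) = (p - 2)*(p + 3)*(p + 1)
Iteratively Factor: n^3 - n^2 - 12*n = (n)*(n^2 - n - 12) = n*(n - 4)*(n + 3)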